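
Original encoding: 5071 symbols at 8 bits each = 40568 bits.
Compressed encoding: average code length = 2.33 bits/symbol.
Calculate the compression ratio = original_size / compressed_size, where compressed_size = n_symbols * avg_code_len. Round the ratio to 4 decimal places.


original_size = n_symbols * orig_bits = 5071 * 8 = 40568 bits
compressed_size = n_symbols * avg_code_len = 5071 * 2.33 = 11815.43 bits
ratio = original_size / compressed_size = 40568 / 11815.43 = 3.4335

Compression ratio = 3.4335


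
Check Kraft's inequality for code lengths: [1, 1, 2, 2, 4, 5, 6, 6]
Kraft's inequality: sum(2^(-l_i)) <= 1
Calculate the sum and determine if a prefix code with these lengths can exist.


Sum = 2^(-1) + 2^(-1) + 2^(-2) + 2^(-2) + 2^(-4) + 2^(-5) + 2^(-6) + 2^(-6)
    = 0.5 + 0.5 + 0.25 + 0.25 + 0.0625 + 0.03125 + 0.015625 + 0.015625
    = 104/64 = 1.625
Since 1.625 > 1, Kraft's inequality is NOT satisfied.
A prefix code with these lengths CANNOT exist.

Kraft sum = 1.625. Not satisfied.


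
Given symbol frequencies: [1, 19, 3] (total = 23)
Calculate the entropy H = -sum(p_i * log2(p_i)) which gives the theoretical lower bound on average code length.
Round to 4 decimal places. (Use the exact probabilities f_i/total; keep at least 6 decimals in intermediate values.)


Per-symbol terms -p_i * log2(p_i) with p_i = f_i/23:
  p = 1/23 = 0.043478: log2(p) = -4.523562, -p*log2(p) = 0.196677
  p = 19/23 = 0.826087: log2(p) = -0.275634, -p*log2(p) = 0.227698
  p = 3/23 = 0.130435: log2(p) = -2.938599, -p*log2(p) = 0.383296
H = 0.196677 + 0.227698 + 0.383296 = 0.807671

H = 0.8077 bits/symbol


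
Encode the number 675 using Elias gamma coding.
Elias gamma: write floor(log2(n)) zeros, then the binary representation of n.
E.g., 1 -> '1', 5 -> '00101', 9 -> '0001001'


num_bits = floor(log2(675)) + 1 = 10
leading_zeros = num_bits - 1 = 9
binary(675) = 1010100011

Elias gamma(675) = '000000000' + '1010100011' = 0000000001010100011 (19 bits)


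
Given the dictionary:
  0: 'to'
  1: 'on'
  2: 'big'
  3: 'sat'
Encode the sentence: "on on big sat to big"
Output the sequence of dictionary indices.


Look up each word in the dictionary:
  'on' -> 1
  'on' -> 1
  'big' -> 2
  'sat' -> 3
  'to' -> 0
  'big' -> 2

Encoded: [1, 1, 2, 3, 0, 2]


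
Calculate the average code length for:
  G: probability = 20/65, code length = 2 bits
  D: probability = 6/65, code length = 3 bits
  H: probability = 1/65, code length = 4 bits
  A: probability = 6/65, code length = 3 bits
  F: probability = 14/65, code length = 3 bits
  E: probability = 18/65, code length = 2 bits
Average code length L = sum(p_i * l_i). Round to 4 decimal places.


Weighted contributions p_i * l_i:
  G: (20/65) * 2 = 40/65
  D: (6/65) * 3 = 18/65
  H: (1/65) * 4 = 4/65
  A: (6/65) * 3 = 18/65
  F: (14/65) * 3 = 42/65
  E: (18/65) * 2 = 36/65
Sum = (40 + 18 + 4 + 18 + 42 + 36)/65 = 158/65

L = 158/65 = 2.4308 bits/symbol


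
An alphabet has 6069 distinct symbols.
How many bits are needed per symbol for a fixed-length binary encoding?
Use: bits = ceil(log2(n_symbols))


log2(6069) = 12.5672
Bracket: 2^12 = 4096 < 6069 <= 2^13 = 8192
So ceil(log2(6069)) = 13

bits = ceil(log2(6069)) = ceil(12.5672) = 13 bits


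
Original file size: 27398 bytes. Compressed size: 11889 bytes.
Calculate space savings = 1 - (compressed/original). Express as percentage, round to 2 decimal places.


ratio = compressed/original = 11889/27398 = 0.433937
savings = 1 - ratio = 1 - 0.433937 = 0.566063
as a percentage: 0.566063 * 100 = 56.61%

Space savings = 1 - 11889/27398 = 56.61%


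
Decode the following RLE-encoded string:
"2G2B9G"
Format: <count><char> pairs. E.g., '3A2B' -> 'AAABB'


Expanding each <count><char> pair:
  2G -> 'GG'
  2B -> 'BB'
  9G -> 'GGGGGGGGG'

Decoded = GGBBGGGGGGGGG


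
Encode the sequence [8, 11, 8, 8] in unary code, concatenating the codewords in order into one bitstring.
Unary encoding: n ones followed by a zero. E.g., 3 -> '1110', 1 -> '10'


Encode each number as n ones followed by a terminating 0:
  8 -> 111111110 (9 bits)
  11 -> 111111111110 (12 bits)
  8 -> 111111110 (9 bits)
  8 -> 111111110 (9 bits)
Total length = 9 + 12 + 9 + 9 = 39 bits.

Unary([8, 11, 8, 8]) = 111111110111111111110111111110111111110 (39 bits)


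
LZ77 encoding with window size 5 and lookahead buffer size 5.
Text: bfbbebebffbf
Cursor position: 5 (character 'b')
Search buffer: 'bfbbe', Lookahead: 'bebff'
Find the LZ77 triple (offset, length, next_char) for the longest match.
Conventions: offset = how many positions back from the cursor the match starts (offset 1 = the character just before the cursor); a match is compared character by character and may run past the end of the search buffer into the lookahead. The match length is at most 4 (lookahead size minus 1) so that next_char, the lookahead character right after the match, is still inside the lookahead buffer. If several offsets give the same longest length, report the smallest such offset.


Try each offset into the search buffer:
  offset=1 (pos 4, char 'e'): match length 0
  offset=2 (pos 3, char 'b'): match length 3
  offset=3 (pos 2, char 'b'): match length 1
  offset=4 (pos 1, char 'f'): match length 0
  offset=5 (pos 0, char 'b'): match length 1
Longest match has length 3 at offset 2.
next_char = character at position 5 + 3 = 8 -> 'f'

Best match: offset=2, length=3 (matching 'beb' starting at position 3)
LZ77 triple: (2, 3, 'f')


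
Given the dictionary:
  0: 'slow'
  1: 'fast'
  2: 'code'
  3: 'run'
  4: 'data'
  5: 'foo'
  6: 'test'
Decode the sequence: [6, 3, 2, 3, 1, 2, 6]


Look up each index in the dictionary:
  6 -> 'test'
  3 -> 'run'
  2 -> 'code'
  3 -> 'run'
  1 -> 'fast'
  2 -> 'code'
  6 -> 'test'

Decoded: "test run code run fast code test"


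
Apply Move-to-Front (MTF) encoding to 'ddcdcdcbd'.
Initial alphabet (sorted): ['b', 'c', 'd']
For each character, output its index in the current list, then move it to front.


MTF encoding:
'd': index 2 in ['b', 'c', 'd'] -> ['d', 'b', 'c']
'd': index 0 in ['d', 'b', 'c'] -> ['d', 'b', 'c']
'c': index 2 in ['d', 'b', 'c'] -> ['c', 'd', 'b']
'd': index 1 in ['c', 'd', 'b'] -> ['d', 'c', 'b']
'c': index 1 in ['d', 'c', 'b'] -> ['c', 'd', 'b']
'd': index 1 in ['c', 'd', 'b'] -> ['d', 'c', 'b']
'c': index 1 in ['d', 'c', 'b'] -> ['c', 'd', 'b']
'b': index 2 in ['c', 'd', 'b'] -> ['b', 'c', 'd']
'd': index 2 in ['b', 'c', 'd'] -> ['d', 'b', 'c']


Output: [2, 0, 2, 1, 1, 1, 1, 2, 2]


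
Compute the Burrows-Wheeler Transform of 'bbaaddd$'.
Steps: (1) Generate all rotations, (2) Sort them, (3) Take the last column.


Rotations (sorted):
  0: $bbaaddd -> last char: d
  1: aaddd$bb -> last char: b
  2: addd$bba -> last char: a
  3: baaddd$b -> last char: b
  4: bbaaddd$ -> last char: $
  5: d$bbaadd -> last char: d
  6: dd$bbaad -> last char: d
  7: ddd$bbaa -> last char: a


BWT = dbab$dda


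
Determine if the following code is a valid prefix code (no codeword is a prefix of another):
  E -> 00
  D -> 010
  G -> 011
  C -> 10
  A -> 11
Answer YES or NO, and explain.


Checking each pair (does one codeword prefix another?):
  E='00' vs D='010': no prefix
  E='00' vs G='011': no prefix
  E='00' vs C='10': no prefix
  E='00' vs A='11': no prefix
  D='010' vs E='00': no prefix
  D='010' vs G='011': no prefix
  D='010' vs C='10': no prefix
  D='010' vs A='11': no prefix
  G='011' vs E='00': no prefix
  G='011' vs D='010': no prefix
  G='011' vs C='10': no prefix
  G='011' vs A='11': no prefix
  C='10' vs E='00': no prefix
  C='10' vs D='010': no prefix
  C='10' vs G='011': no prefix
  C='10' vs A='11': no prefix
  A='11' vs E='00': no prefix
  A='11' vs D='010': no prefix
  A='11' vs G='011': no prefix
  A='11' vs C='10': no prefix
No violation found over all pairs.

YES -- this is a valid prefix code. No codeword is a prefix of any other codeword.


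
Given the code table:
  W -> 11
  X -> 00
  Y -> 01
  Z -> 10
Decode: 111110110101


Decoding:
11 -> W
11 -> W
10 -> Z
11 -> W
01 -> Y
01 -> Y


Result: WWZWYY


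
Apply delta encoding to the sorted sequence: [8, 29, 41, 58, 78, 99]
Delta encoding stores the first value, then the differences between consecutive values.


First value: 8
Deltas:
  29 - 8 = 21
  41 - 29 = 12
  58 - 41 = 17
  78 - 58 = 20
  99 - 78 = 21


Delta encoded: [8, 21, 12, 17, 20, 21]


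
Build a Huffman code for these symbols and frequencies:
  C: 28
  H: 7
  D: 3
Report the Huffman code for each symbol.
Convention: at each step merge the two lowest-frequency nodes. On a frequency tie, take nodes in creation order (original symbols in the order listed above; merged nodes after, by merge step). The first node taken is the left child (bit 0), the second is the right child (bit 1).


Huffman tree construction:
Step 1: Merge D(3) + H(7) = 10
Step 2: Merge (D+H)(10) + C(28) = 38
Read each symbol's code off the tree from the root (left child = 0, right child = 1).

Codes:
  C: 1 (length 1)
  H: 01 (length 2)
  D: 00 (length 2)
Average code length: 48/38 = 1.2632 bits/symbol


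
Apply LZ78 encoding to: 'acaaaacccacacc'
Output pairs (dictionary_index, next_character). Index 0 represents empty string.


LZ78 encoding steps:
Dictionary: {0: ''}
Step 1: w='' (idx 0), next='a' -> output (0, 'a'), add 'a' as idx 1
Step 2: w='' (idx 0), next='c' -> output (0, 'c'), add 'c' as idx 2
Step 3: w='a' (idx 1), next='a' -> output (1, 'a'), add 'aa' as idx 3
Step 4: w='aa' (idx 3), next='c' -> output (3, 'c'), add 'aac' as idx 4
Step 5: w='c' (idx 2), next='c' -> output (2, 'c'), add 'cc' as idx 5
Step 6: w='a' (idx 1), next='c' -> output (1, 'c'), add 'ac' as idx 6
Step 7: w='ac' (idx 6), next='c' -> output (6, 'c'), add 'acc' as idx 7


Encoded: [(0, 'a'), (0, 'c'), (1, 'a'), (3, 'c'), (2, 'c'), (1, 'c'), (6, 'c')]


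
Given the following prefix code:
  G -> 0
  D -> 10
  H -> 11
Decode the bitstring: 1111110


Decoding step by step:
Bits 11 -> H
Bits 11 -> H
Bits 11 -> H
Bits 0 -> G


Decoded message: HHHG


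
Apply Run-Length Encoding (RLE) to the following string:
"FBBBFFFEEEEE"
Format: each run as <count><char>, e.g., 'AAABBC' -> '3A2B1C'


Scanning runs left to right:
  i=0: run of 'F' x 1 -> '1F'
  i=1: run of 'B' x 3 -> '3B'
  i=4: run of 'F' x 3 -> '3F'
  i=7: run of 'E' x 5 -> '5E'

RLE = 1F3B3F5E


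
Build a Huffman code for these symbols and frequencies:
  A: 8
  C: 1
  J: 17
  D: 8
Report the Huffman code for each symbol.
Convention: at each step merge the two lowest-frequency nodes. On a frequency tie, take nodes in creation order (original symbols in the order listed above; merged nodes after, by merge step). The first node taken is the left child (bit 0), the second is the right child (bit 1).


Huffman tree construction:
Step 1: Merge C(1) + A(8) = 9
Step 2: Merge D(8) + (C+A)(9) = 17
Step 3: Merge J(17) + (D+(C+A))(17) = 34
Read each symbol's code off the tree from the root (left child = 0, right child = 1).

Codes:
  A: 111 (length 3)
  C: 110 (length 3)
  J: 0 (length 1)
  D: 10 (length 2)
Average code length: 60/34 = 1.7647 bits/symbol


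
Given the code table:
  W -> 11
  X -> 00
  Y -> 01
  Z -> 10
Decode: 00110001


Decoding:
00 -> X
11 -> W
00 -> X
01 -> Y


Result: XWXY


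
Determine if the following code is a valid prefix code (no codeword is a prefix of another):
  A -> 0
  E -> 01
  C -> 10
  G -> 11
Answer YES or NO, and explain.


Checking each pair (does one codeword prefix another?):
  A='0' vs E='01': prefix -- VIOLATION

NO -- this is NOT a valid prefix code. A (0) is a prefix of E (01).


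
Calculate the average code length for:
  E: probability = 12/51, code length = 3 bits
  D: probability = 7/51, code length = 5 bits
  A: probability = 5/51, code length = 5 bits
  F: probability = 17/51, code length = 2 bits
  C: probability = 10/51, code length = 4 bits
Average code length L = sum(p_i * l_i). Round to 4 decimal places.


Weighted contributions p_i * l_i:
  E: (12/51) * 3 = 36/51
  D: (7/51) * 5 = 35/51
  A: (5/51) * 5 = 25/51
  F: (17/51) * 2 = 34/51
  C: (10/51) * 4 = 40/51
Sum = (36 + 35 + 25 + 34 + 40)/51 = 170/51

L = 170/51 = 3.3333 bits/symbol


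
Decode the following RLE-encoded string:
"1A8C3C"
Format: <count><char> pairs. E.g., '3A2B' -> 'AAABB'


Expanding each <count><char> pair:
  1A -> 'A'
  8C -> 'CCCCCCCC'
  3C -> 'CCC'

Decoded = ACCCCCCCCCCC


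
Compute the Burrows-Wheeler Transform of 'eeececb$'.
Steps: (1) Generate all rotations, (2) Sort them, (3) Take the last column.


Rotations (sorted):
  0: $eeececb -> last char: b
  1: b$eeecec -> last char: c
  2: cb$eeece -> last char: e
  3: cecb$eee -> last char: e
  4: ecb$eeec -> last char: c
  5: ececb$ee -> last char: e
  6: eececb$e -> last char: e
  7: eeececb$ -> last char: $


BWT = bceecee$


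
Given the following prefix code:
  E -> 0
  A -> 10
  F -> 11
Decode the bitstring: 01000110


Decoding step by step:
Bits 0 -> E
Bits 10 -> A
Bits 0 -> E
Bits 0 -> E
Bits 11 -> F
Bits 0 -> E


Decoded message: EAEEFE


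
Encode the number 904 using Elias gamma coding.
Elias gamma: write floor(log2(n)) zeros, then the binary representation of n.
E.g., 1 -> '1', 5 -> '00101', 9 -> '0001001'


num_bits = floor(log2(904)) + 1 = 10
leading_zeros = num_bits - 1 = 9
binary(904) = 1110001000

Elias gamma(904) = '000000000' + '1110001000' = 0000000001110001000 (19 bits)


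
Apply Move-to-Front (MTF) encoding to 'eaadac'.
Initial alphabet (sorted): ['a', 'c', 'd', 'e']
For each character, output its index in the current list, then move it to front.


MTF encoding:
'e': index 3 in ['a', 'c', 'd', 'e'] -> ['e', 'a', 'c', 'd']
'a': index 1 in ['e', 'a', 'c', 'd'] -> ['a', 'e', 'c', 'd']
'a': index 0 in ['a', 'e', 'c', 'd'] -> ['a', 'e', 'c', 'd']
'd': index 3 in ['a', 'e', 'c', 'd'] -> ['d', 'a', 'e', 'c']
'a': index 1 in ['d', 'a', 'e', 'c'] -> ['a', 'd', 'e', 'c']
'c': index 3 in ['a', 'd', 'e', 'c'] -> ['c', 'a', 'd', 'e']


Output: [3, 1, 0, 3, 1, 3]


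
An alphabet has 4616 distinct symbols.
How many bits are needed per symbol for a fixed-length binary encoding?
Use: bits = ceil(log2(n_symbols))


log2(4616) = 12.1724
Bracket: 2^12 = 4096 < 4616 <= 2^13 = 8192
So ceil(log2(4616)) = 13

bits = ceil(log2(4616)) = ceil(12.1724) = 13 bits


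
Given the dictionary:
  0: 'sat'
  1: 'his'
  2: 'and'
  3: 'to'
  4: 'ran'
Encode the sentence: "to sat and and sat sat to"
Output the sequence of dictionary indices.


Look up each word in the dictionary:
  'to' -> 3
  'sat' -> 0
  'and' -> 2
  'and' -> 2
  'sat' -> 0
  'sat' -> 0
  'to' -> 3

Encoded: [3, 0, 2, 2, 0, 0, 3]


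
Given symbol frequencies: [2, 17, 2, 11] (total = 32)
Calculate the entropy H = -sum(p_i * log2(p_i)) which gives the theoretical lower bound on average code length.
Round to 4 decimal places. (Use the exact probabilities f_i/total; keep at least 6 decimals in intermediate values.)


Per-symbol terms -p_i * log2(p_i) with p_i = f_i/32:
  p = 2/32 = 0.062500: log2(p) = -4.000000, -p*log2(p) = 0.250000
  p = 17/32 = 0.531250: log2(p) = -0.912537, -p*log2(p) = 0.484785
  p = 2/32 = 0.062500: log2(p) = -4.000000, -p*log2(p) = 0.250000
  p = 11/32 = 0.343750: log2(p) = -1.540568, -p*log2(p) = 0.529570
H = 0.250000 + 0.484785 + 0.250000 + 0.529570 = 1.514355

H = 1.5144 bits/symbol


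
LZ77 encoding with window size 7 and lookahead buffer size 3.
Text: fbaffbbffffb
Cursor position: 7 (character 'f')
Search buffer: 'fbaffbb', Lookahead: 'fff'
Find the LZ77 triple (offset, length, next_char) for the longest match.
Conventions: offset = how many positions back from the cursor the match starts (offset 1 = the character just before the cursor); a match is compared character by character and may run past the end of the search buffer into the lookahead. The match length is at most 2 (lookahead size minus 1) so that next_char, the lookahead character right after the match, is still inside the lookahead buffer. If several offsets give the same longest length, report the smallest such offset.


Try each offset into the search buffer:
  offset=1 (pos 6, char 'b'): match length 0
  offset=2 (pos 5, char 'b'): match length 0
  offset=3 (pos 4, char 'f'): match length 1
  offset=4 (pos 3, char 'f'): match length 2
  offset=5 (pos 2, char 'a'): match length 0
  offset=6 (pos 1, char 'b'): match length 0
  offset=7 (pos 0, char 'f'): match length 1
Longest match has length 2 at offset 4.
next_char = character at position 7 + 2 = 9 -> 'f'

Best match: offset=4, length=2 (matching 'ff' starting at position 3)
LZ77 triple: (4, 2, 'f')


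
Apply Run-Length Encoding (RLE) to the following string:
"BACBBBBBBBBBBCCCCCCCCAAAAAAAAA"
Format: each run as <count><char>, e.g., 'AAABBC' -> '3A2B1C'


Scanning runs left to right:
  i=0: run of 'B' x 1 -> '1B'
  i=1: run of 'A' x 1 -> '1A'
  i=2: run of 'C' x 1 -> '1C'
  i=3: run of 'B' x 10 -> '10B'
  i=13: run of 'C' x 8 -> '8C'
  i=21: run of 'A' x 9 -> '9A'

RLE = 1B1A1C10B8C9A


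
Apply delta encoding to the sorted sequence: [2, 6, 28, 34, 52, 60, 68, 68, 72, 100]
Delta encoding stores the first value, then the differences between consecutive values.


First value: 2
Deltas:
  6 - 2 = 4
  28 - 6 = 22
  34 - 28 = 6
  52 - 34 = 18
  60 - 52 = 8
  68 - 60 = 8
  68 - 68 = 0
  72 - 68 = 4
  100 - 72 = 28


Delta encoded: [2, 4, 22, 6, 18, 8, 8, 0, 4, 28]


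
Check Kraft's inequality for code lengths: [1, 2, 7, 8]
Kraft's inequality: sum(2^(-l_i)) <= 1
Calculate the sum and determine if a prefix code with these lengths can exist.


Sum = 2^(-1) + 2^(-2) + 2^(-7) + 2^(-8)
    = 0.5 + 0.25 + 0.0078125 + 0.00390625
    = 195/256 = 0.76171875
Since 0.76171875 <= 1, Kraft's inequality IS satisfied.
A prefix code with these lengths CAN exist.

Kraft sum = 0.76171875. Satisfied.


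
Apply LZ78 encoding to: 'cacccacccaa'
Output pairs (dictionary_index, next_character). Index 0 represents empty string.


LZ78 encoding steps:
Dictionary: {0: ''}
Step 1: w='' (idx 0), next='c' -> output (0, 'c'), add 'c' as idx 1
Step 2: w='' (idx 0), next='a' -> output (0, 'a'), add 'a' as idx 2
Step 3: w='c' (idx 1), next='c' -> output (1, 'c'), add 'cc' as idx 3
Step 4: w='c' (idx 1), next='a' -> output (1, 'a'), add 'ca' as idx 4
Step 5: w='cc' (idx 3), next='c' -> output (3, 'c'), add 'ccc' as idx 5
Step 6: w='a' (idx 2), next='a' -> output (2, 'a'), add 'aa' as idx 6


Encoded: [(0, 'c'), (0, 'a'), (1, 'c'), (1, 'a'), (3, 'c'), (2, 'a')]


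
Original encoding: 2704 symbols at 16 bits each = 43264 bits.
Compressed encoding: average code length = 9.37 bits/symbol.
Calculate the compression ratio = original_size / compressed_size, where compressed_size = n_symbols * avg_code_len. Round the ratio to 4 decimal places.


original_size = n_symbols * orig_bits = 2704 * 16 = 43264 bits
compressed_size = n_symbols * avg_code_len = 2704 * 9.37 = 25336.48 bits
ratio = original_size / compressed_size = 43264 / 25336.48 = 1.7076

Compression ratio = 1.7076


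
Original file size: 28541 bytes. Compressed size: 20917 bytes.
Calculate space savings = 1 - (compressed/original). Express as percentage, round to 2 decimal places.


ratio = compressed/original = 20917/28541 = 0.732876
savings = 1 - ratio = 1 - 0.732876 = 0.267124
as a percentage: 0.267124 * 100 = 26.71%

Space savings = 1 - 20917/28541 = 26.71%


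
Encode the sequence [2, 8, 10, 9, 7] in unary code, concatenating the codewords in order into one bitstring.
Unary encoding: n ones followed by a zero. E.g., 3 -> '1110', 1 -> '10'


Encode each number as n ones followed by a terminating 0:
  2 -> 110 (3 bits)
  8 -> 111111110 (9 bits)
  10 -> 11111111110 (11 bits)
  9 -> 1111111110 (10 bits)
  7 -> 11111110 (8 bits)
Total length = 3 + 9 + 11 + 10 + 8 = 41 bits.

Unary([2, 8, 10, 9, 7]) = 11011111111011111111110111111111011111110 (41 bits)


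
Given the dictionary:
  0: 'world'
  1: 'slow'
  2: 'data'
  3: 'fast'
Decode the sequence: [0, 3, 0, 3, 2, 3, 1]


Look up each index in the dictionary:
  0 -> 'world'
  3 -> 'fast'
  0 -> 'world'
  3 -> 'fast'
  2 -> 'data'
  3 -> 'fast'
  1 -> 'slow'

Decoded: "world fast world fast data fast slow"


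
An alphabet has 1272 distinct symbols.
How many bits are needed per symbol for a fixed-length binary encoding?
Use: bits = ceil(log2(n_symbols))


log2(1272) = 10.3129
Bracket: 2^10 = 1024 < 1272 <= 2^11 = 2048
So ceil(log2(1272)) = 11

bits = ceil(log2(1272)) = ceil(10.3129) = 11 bits


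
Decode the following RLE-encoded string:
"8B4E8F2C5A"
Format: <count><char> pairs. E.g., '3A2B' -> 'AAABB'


Expanding each <count><char> pair:
  8B -> 'BBBBBBBB'
  4E -> 'EEEE'
  8F -> 'FFFFFFFF'
  2C -> 'CC'
  5A -> 'AAAAA'

Decoded = BBBBBBBBEEEEFFFFFFFFCCAAAAA


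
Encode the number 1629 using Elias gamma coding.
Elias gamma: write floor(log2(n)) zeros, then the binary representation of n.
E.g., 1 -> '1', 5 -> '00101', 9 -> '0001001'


num_bits = floor(log2(1629)) + 1 = 11
leading_zeros = num_bits - 1 = 10
binary(1629) = 11001011101

Elias gamma(1629) = '0000000000' + '11001011101' = 000000000011001011101 (21 bits)


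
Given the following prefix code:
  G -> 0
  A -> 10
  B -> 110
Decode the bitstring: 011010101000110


Decoding step by step:
Bits 0 -> G
Bits 110 -> B
Bits 10 -> A
Bits 10 -> A
Bits 10 -> A
Bits 0 -> G
Bits 0 -> G
Bits 110 -> B


Decoded message: GBAAAGGB


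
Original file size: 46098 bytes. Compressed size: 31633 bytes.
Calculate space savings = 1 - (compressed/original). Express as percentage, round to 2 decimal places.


ratio = compressed/original = 31633/46098 = 0.686212
savings = 1 - ratio = 1 - 0.686212 = 0.313788
as a percentage: 0.313788 * 100 = 31.38%

Space savings = 1 - 31633/46098 = 31.38%


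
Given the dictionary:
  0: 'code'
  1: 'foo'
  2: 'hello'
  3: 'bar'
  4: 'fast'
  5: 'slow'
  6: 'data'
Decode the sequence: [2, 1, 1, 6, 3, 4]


Look up each index in the dictionary:
  2 -> 'hello'
  1 -> 'foo'
  1 -> 'foo'
  6 -> 'data'
  3 -> 'bar'
  4 -> 'fast'

Decoded: "hello foo foo data bar fast"


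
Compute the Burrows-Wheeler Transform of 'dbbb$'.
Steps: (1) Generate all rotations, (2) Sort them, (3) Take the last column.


Rotations (sorted):
  0: $dbbb -> last char: b
  1: b$dbb -> last char: b
  2: bb$db -> last char: b
  3: bbb$d -> last char: d
  4: dbbb$ -> last char: $


BWT = bbbd$


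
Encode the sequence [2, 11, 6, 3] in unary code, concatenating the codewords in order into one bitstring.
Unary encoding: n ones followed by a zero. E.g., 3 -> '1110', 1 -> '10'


Encode each number as n ones followed by a terminating 0:
  2 -> 110 (3 bits)
  11 -> 111111111110 (12 bits)
  6 -> 1111110 (7 bits)
  3 -> 1110 (4 bits)
Total length = 3 + 12 + 7 + 4 = 26 bits.

Unary([2, 11, 6, 3]) = 11011111111111011111101110 (26 bits)


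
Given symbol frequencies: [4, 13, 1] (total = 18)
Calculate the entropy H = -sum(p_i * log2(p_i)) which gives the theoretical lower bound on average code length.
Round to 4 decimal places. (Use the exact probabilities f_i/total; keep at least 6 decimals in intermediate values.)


Per-symbol terms -p_i * log2(p_i) with p_i = f_i/18:
  p = 4/18 = 0.222222: log2(p) = -2.169925, -p*log2(p) = 0.482206
  p = 13/18 = 0.722222: log2(p) = -0.469485, -p*log2(p) = 0.339073
  p = 1/18 = 0.055556: log2(p) = -4.169925, -p*log2(p) = 0.231663
H = 0.482206 + 0.339073 + 0.231663 = 1.052942

H = 1.0529 bits/symbol


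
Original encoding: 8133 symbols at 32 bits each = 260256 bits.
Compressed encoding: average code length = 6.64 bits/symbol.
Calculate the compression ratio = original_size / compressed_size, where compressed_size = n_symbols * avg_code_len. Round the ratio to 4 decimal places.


original_size = n_symbols * orig_bits = 8133 * 32 = 260256 bits
compressed_size = n_symbols * avg_code_len = 8133 * 6.64 = 54003.12 bits
ratio = original_size / compressed_size = 260256 / 54003.12 = 4.8193

Compression ratio = 4.8193


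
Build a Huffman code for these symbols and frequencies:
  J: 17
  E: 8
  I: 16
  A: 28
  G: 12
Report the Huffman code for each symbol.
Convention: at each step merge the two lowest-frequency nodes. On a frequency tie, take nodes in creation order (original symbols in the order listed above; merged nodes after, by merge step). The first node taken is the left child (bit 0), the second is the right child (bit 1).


Huffman tree construction:
Step 1: Merge E(8) + G(12) = 20
Step 2: Merge I(16) + J(17) = 33
Step 3: Merge (E+G)(20) + A(28) = 48
Step 4: Merge (I+J)(33) + ((E+G)+A)(48) = 81
Read each symbol's code off the tree from the root (left child = 0, right child = 1).

Codes:
  J: 01 (length 2)
  E: 100 (length 3)
  I: 00 (length 2)
  A: 11 (length 2)
  G: 101 (length 3)
Average code length: 182/81 = 2.2469 bits/symbol


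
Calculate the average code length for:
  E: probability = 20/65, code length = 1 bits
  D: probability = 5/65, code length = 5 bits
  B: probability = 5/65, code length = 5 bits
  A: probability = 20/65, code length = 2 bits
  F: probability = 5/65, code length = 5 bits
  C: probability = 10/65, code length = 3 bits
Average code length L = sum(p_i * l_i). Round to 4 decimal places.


Weighted contributions p_i * l_i:
  E: (20/65) * 1 = 20/65
  D: (5/65) * 5 = 25/65
  B: (5/65) * 5 = 25/65
  A: (20/65) * 2 = 40/65
  F: (5/65) * 5 = 25/65
  C: (10/65) * 3 = 30/65
Sum = (20 + 25 + 25 + 40 + 25 + 30)/65 = 165/65

L = 165/65 = 2.5385 bits/symbol


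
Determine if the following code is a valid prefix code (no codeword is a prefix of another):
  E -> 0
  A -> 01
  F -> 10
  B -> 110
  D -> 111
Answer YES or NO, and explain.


Checking each pair (does one codeword prefix another?):
  E='0' vs A='01': prefix -- VIOLATION

NO -- this is NOT a valid prefix code. E (0) is a prefix of A (01).


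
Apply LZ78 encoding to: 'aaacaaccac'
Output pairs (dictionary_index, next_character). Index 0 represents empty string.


LZ78 encoding steps:
Dictionary: {0: ''}
Step 1: w='' (idx 0), next='a' -> output (0, 'a'), add 'a' as idx 1
Step 2: w='a' (idx 1), next='a' -> output (1, 'a'), add 'aa' as idx 2
Step 3: w='' (idx 0), next='c' -> output (0, 'c'), add 'c' as idx 3
Step 4: w='aa' (idx 2), next='c' -> output (2, 'c'), add 'aac' as idx 4
Step 5: w='c' (idx 3), next='a' -> output (3, 'a'), add 'ca' as idx 5
Step 6: w='c' (idx 3), end of input -> output (3, '')


Encoded: [(0, 'a'), (1, 'a'), (0, 'c'), (2, 'c'), (3, 'a'), (3, '')]


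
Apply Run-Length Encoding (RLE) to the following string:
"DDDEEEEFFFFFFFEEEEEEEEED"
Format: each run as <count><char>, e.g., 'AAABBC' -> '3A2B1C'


Scanning runs left to right:
  i=0: run of 'D' x 3 -> '3D'
  i=3: run of 'E' x 4 -> '4E'
  i=7: run of 'F' x 7 -> '7F'
  i=14: run of 'E' x 9 -> '9E'
  i=23: run of 'D' x 1 -> '1D'

RLE = 3D4E7F9E1D


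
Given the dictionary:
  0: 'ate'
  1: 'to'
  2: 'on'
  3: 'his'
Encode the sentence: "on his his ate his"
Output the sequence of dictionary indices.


Look up each word in the dictionary:
  'on' -> 2
  'his' -> 3
  'his' -> 3
  'ate' -> 0
  'his' -> 3

Encoded: [2, 3, 3, 0, 3]


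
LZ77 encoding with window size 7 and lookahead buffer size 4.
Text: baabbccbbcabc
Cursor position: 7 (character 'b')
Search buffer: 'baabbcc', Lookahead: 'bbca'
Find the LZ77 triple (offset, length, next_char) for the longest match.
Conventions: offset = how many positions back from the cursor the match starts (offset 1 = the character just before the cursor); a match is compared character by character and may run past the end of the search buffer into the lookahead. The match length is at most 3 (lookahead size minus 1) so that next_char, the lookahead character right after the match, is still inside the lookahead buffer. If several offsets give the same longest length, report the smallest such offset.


Try each offset into the search buffer:
  offset=1 (pos 6, char 'c'): match length 0
  offset=2 (pos 5, char 'c'): match length 0
  offset=3 (pos 4, char 'b'): match length 1
  offset=4 (pos 3, char 'b'): match length 3
  offset=5 (pos 2, char 'a'): match length 0
  offset=6 (pos 1, char 'a'): match length 0
  offset=7 (pos 0, char 'b'): match length 1
Longest match has length 3 at offset 4.
next_char = character at position 7 + 3 = 10 -> 'a'

Best match: offset=4, length=3 (matching 'bbc' starting at position 3)
LZ77 triple: (4, 3, 'a')


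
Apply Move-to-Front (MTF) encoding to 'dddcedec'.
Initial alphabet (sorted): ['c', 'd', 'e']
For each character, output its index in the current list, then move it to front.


MTF encoding:
'd': index 1 in ['c', 'd', 'e'] -> ['d', 'c', 'e']
'd': index 0 in ['d', 'c', 'e'] -> ['d', 'c', 'e']
'd': index 0 in ['d', 'c', 'e'] -> ['d', 'c', 'e']
'c': index 1 in ['d', 'c', 'e'] -> ['c', 'd', 'e']
'e': index 2 in ['c', 'd', 'e'] -> ['e', 'c', 'd']
'd': index 2 in ['e', 'c', 'd'] -> ['d', 'e', 'c']
'e': index 1 in ['d', 'e', 'c'] -> ['e', 'd', 'c']
'c': index 2 in ['e', 'd', 'c'] -> ['c', 'e', 'd']


Output: [1, 0, 0, 1, 2, 2, 1, 2]


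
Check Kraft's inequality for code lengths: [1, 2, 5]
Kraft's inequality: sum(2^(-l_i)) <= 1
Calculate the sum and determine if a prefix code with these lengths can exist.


Sum = 2^(-1) + 2^(-2) + 2^(-5)
    = 0.5 + 0.25 + 0.03125
    = 25/32 = 0.78125
Since 0.78125 <= 1, Kraft's inequality IS satisfied.
A prefix code with these lengths CAN exist.

Kraft sum = 0.78125. Satisfied.


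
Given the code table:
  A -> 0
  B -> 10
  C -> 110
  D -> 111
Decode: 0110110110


Decoding:
0 -> A
110 -> C
110 -> C
110 -> C


Result: ACCC


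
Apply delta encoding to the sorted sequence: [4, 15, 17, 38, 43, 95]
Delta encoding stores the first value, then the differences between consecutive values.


First value: 4
Deltas:
  15 - 4 = 11
  17 - 15 = 2
  38 - 17 = 21
  43 - 38 = 5
  95 - 43 = 52


Delta encoded: [4, 11, 2, 21, 5, 52]


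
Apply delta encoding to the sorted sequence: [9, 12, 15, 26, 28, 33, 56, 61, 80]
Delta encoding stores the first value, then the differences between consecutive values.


First value: 9
Deltas:
  12 - 9 = 3
  15 - 12 = 3
  26 - 15 = 11
  28 - 26 = 2
  33 - 28 = 5
  56 - 33 = 23
  61 - 56 = 5
  80 - 61 = 19


Delta encoded: [9, 3, 3, 11, 2, 5, 23, 5, 19]


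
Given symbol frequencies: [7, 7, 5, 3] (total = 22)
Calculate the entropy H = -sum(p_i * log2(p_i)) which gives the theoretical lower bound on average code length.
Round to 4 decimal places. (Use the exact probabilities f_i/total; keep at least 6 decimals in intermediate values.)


Per-symbol terms -p_i * log2(p_i) with p_i = f_i/22:
  p = 7/22 = 0.318182: log2(p) = -1.652077, -p*log2(p) = 0.525661
  p = 7/22 = 0.318182: log2(p) = -1.652077, -p*log2(p) = 0.525661
  p = 5/22 = 0.227273: log2(p) = -2.137504, -p*log2(p) = 0.485796
  p = 3/22 = 0.136364: log2(p) = -2.874469, -p*log2(p) = 0.391973
H = 0.525661 + 0.525661 + 0.485796 + 0.391973 = 1.929091

H = 1.9291 bits/symbol


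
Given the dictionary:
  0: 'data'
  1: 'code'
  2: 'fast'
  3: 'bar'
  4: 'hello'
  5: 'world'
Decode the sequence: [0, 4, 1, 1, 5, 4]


Look up each index in the dictionary:
  0 -> 'data'
  4 -> 'hello'
  1 -> 'code'
  1 -> 'code'
  5 -> 'world'
  4 -> 'hello'

Decoded: "data hello code code world hello"


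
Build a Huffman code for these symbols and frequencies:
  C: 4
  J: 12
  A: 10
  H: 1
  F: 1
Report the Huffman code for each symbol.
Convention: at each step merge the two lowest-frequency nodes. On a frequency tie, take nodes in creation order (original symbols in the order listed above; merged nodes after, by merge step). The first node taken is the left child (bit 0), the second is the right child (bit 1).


Huffman tree construction:
Step 1: Merge H(1) + F(1) = 2
Step 2: Merge (H+F)(2) + C(4) = 6
Step 3: Merge ((H+F)+C)(6) + A(10) = 16
Step 4: Merge J(12) + (((H+F)+C)+A)(16) = 28
Read each symbol's code off the tree from the root (left child = 0, right child = 1).

Codes:
  C: 101 (length 3)
  J: 0 (length 1)
  A: 11 (length 2)
  H: 1000 (length 4)
  F: 1001 (length 4)
Average code length: 52/28 = 1.8571 bits/symbol


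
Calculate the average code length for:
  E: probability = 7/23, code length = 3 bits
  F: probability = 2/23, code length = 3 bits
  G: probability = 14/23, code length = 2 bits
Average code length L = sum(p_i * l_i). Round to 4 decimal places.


Weighted contributions p_i * l_i:
  E: (7/23) * 3 = 21/23
  F: (2/23) * 3 = 6/23
  G: (14/23) * 2 = 28/23
Sum = (21 + 6 + 28)/23 = 55/23

L = 55/23 = 2.3913 bits/symbol


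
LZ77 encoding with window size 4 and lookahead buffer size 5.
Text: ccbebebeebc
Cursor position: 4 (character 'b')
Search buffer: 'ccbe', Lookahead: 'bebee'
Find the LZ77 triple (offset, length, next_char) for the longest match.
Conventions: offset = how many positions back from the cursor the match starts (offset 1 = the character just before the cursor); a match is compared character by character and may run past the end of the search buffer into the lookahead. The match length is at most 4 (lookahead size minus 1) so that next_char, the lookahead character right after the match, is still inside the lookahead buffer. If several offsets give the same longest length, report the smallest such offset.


Try each offset into the search buffer:
  offset=1 (pos 3, char 'e'): match length 0
  offset=2 (pos 2, char 'b'): match length 4
  offset=3 (pos 1, char 'c'): match length 0
  offset=4 (pos 0, char 'c'): match length 0
Longest match has length 4 at offset 2.
next_char = character at position 4 + 4 = 8 -> 'e'

Best match: offset=2, length=4 (matching 'bebe' starting at position 2)
LZ77 triple: (2, 4, 'e')


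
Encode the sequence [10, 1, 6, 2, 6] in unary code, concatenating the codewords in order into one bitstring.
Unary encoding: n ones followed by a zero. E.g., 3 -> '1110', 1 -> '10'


Encode each number as n ones followed by a terminating 0:
  10 -> 11111111110 (11 bits)
  1 -> 10 (2 bits)
  6 -> 1111110 (7 bits)
  2 -> 110 (3 bits)
  6 -> 1111110 (7 bits)
Total length = 11 + 2 + 7 + 3 + 7 = 30 bits.

Unary([10, 1, 6, 2, 6]) = 111111111101011111101101111110 (30 bits)


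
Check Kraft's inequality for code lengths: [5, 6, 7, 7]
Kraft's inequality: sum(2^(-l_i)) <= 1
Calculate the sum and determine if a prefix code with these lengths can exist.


Sum = 2^(-5) + 2^(-6) + 2^(-7) + 2^(-7)
    = 0.03125 + 0.015625 + 0.0078125 + 0.0078125
    = 8/128 = 0.0625
Since 0.0625 <= 1, Kraft's inequality IS satisfied.
A prefix code with these lengths CAN exist.

Kraft sum = 0.0625. Satisfied.


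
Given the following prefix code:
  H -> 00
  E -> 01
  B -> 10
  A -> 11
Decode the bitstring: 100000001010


Decoding step by step:
Bits 10 -> B
Bits 00 -> H
Bits 00 -> H
Bits 00 -> H
Bits 10 -> B
Bits 10 -> B


Decoded message: BHHHBB


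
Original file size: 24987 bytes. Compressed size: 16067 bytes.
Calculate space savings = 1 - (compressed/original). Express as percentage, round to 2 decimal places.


ratio = compressed/original = 16067/24987 = 0.643014
savings = 1 - ratio = 1 - 0.643014 = 0.356986
as a percentage: 0.356986 * 100 = 35.7%

Space savings = 1 - 16067/24987 = 35.7%


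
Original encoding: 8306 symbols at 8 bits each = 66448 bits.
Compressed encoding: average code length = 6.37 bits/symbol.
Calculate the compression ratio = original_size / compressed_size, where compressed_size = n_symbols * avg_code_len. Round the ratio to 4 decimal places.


original_size = n_symbols * orig_bits = 8306 * 8 = 66448 bits
compressed_size = n_symbols * avg_code_len = 8306 * 6.37 = 52909.22 bits
ratio = original_size / compressed_size = 66448 / 52909.22 = 1.2559

Compression ratio = 1.2559


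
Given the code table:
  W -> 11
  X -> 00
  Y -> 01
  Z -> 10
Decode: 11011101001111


Decoding:
11 -> W
01 -> Y
11 -> W
01 -> Y
00 -> X
11 -> W
11 -> W


Result: WYWYXWW


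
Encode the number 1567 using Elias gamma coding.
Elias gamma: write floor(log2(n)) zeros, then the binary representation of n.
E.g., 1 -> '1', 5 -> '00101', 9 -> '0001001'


num_bits = floor(log2(1567)) + 1 = 11
leading_zeros = num_bits - 1 = 10
binary(1567) = 11000011111

Elias gamma(1567) = '0000000000' + '11000011111' = 000000000011000011111 (21 bits)


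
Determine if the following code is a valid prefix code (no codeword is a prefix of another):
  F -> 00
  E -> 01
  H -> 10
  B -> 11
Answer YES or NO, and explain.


Checking each pair (does one codeword prefix another?):
  F='00' vs E='01': no prefix
  F='00' vs H='10': no prefix
  F='00' vs B='11': no prefix
  E='01' vs F='00': no prefix
  E='01' vs H='10': no prefix
  E='01' vs B='11': no prefix
  H='10' vs F='00': no prefix
  H='10' vs E='01': no prefix
  H='10' vs B='11': no prefix
  B='11' vs F='00': no prefix
  B='11' vs E='01': no prefix
  B='11' vs H='10': no prefix
No violation found over all pairs.

YES -- this is a valid prefix code. No codeword is a prefix of any other codeword.


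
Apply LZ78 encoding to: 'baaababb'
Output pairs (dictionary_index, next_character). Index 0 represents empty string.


LZ78 encoding steps:
Dictionary: {0: ''}
Step 1: w='' (idx 0), next='b' -> output (0, 'b'), add 'b' as idx 1
Step 2: w='' (idx 0), next='a' -> output (0, 'a'), add 'a' as idx 2
Step 3: w='a' (idx 2), next='a' -> output (2, 'a'), add 'aa' as idx 3
Step 4: w='b' (idx 1), next='a' -> output (1, 'a'), add 'ba' as idx 4
Step 5: w='b' (idx 1), next='b' -> output (1, 'b'), add 'bb' as idx 5


Encoded: [(0, 'b'), (0, 'a'), (2, 'a'), (1, 'a'), (1, 'b')]


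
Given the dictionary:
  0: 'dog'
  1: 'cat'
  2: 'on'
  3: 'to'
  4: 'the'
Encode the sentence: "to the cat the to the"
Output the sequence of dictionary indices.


Look up each word in the dictionary:
  'to' -> 3
  'the' -> 4
  'cat' -> 1
  'the' -> 4
  'to' -> 3
  'the' -> 4

Encoded: [3, 4, 1, 4, 3, 4]


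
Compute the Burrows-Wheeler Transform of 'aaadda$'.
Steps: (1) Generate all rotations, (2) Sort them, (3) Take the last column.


Rotations (sorted):
  0: $aaadda -> last char: a
  1: a$aaadd -> last char: d
  2: aaadda$ -> last char: $
  3: aadda$a -> last char: a
  4: adda$aa -> last char: a
  5: da$aaad -> last char: d
  6: dda$aaa -> last char: a


BWT = ad$aada


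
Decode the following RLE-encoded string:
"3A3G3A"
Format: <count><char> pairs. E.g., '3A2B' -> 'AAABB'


Expanding each <count><char> pair:
  3A -> 'AAA'
  3G -> 'GGG'
  3A -> 'AAA'

Decoded = AAAGGGAAA


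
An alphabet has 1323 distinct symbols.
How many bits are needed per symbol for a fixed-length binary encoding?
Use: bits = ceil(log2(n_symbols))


log2(1323) = 10.3696
Bracket: 2^10 = 1024 < 1323 <= 2^11 = 2048
So ceil(log2(1323)) = 11

bits = ceil(log2(1323)) = ceil(10.3696) = 11 bits


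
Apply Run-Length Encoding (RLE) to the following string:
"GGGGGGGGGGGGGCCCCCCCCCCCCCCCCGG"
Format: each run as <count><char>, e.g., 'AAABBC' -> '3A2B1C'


Scanning runs left to right:
  i=0: run of 'G' x 13 -> '13G'
  i=13: run of 'C' x 16 -> '16C'
  i=29: run of 'G' x 2 -> '2G'

RLE = 13G16C2G


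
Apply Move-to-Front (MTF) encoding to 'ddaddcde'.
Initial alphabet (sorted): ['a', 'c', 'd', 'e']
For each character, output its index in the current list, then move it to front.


MTF encoding:
'd': index 2 in ['a', 'c', 'd', 'e'] -> ['d', 'a', 'c', 'e']
'd': index 0 in ['d', 'a', 'c', 'e'] -> ['d', 'a', 'c', 'e']
'a': index 1 in ['d', 'a', 'c', 'e'] -> ['a', 'd', 'c', 'e']
'd': index 1 in ['a', 'd', 'c', 'e'] -> ['d', 'a', 'c', 'e']
'd': index 0 in ['d', 'a', 'c', 'e'] -> ['d', 'a', 'c', 'e']
'c': index 2 in ['d', 'a', 'c', 'e'] -> ['c', 'd', 'a', 'e']
'd': index 1 in ['c', 'd', 'a', 'e'] -> ['d', 'c', 'a', 'e']
'e': index 3 in ['d', 'c', 'a', 'e'] -> ['e', 'd', 'c', 'a']


Output: [2, 0, 1, 1, 0, 2, 1, 3]


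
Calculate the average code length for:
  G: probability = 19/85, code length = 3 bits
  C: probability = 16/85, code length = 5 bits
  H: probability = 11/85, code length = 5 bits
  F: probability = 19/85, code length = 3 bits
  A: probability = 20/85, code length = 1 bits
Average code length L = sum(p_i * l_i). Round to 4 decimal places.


Weighted contributions p_i * l_i:
  G: (19/85) * 3 = 57/85
  C: (16/85) * 5 = 80/85
  H: (11/85) * 5 = 55/85
  F: (19/85) * 3 = 57/85
  A: (20/85) * 1 = 20/85
Sum = (57 + 80 + 55 + 57 + 20)/85 = 269/85

L = 269/85 = 3.1647 bits/symbol
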